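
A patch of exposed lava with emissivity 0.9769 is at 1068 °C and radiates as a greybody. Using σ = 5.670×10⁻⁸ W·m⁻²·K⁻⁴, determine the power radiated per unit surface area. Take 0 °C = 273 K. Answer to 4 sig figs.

I ≈ 1.791×10⁵ W/m²

T = 1068 °C + 273 = 1341 K.
Stefan–Boltzmann: I = εσT⁴ = 0.9769 × 5.670×10⁻⁸ × (1341)⁴ = 1.791×10⁵ W/m².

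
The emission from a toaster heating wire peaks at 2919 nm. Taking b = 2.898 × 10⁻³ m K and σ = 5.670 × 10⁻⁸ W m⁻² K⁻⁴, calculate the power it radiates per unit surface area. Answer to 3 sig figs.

Wien's law: T = b/λ_max = 2.898×10⁻³/2.919×10⁻⁶ = 992.806 K.
Then I = σT⁴ = 5.670×10⁻⁸×(992.806)⁴ = 5.51×10⁴ W/m².

I ≈ 5.51×10⁴ W/m²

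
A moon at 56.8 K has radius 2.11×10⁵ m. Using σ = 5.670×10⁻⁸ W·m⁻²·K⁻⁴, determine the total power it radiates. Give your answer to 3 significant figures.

Surface area A = 4πR² = 4π(2.11×10⁵ m)² = 5.59467×10¹¹ m².
P = σAT⁴ = 5.670×10⁻⁸ × 5.59467×10¹¹ × (56.8)⁴ = 3.30×10¹¹ W.

P ≈ 3.30×10¹¹ W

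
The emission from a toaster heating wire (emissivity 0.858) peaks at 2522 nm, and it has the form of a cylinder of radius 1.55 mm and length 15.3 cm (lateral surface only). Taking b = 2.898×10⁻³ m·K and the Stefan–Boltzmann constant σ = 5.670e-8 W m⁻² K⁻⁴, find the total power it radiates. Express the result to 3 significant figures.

P ≈ 126 W

Wien's law: T = b/λ_max = 2.898×10⁻³/2.522×10⁻⁶ = 1149.09 K.
Lateral area A = 2πrL = 2π×1.55×10⁻³×0.153 = 1.49006×10⁻³ m².
Then P = εσAT⁴ = 0.858×5.670×10⁻⁸×1.49006×10⁻³×(1149.09)⁴ = 126 W.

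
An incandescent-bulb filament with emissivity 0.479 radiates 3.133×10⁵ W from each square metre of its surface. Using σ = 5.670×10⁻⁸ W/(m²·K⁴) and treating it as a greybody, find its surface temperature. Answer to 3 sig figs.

T ≈ 1.84×10³ K

I = εσT⁴, so T = (I/εσ)^(1/4) = (3.133×10⁵/(0.479×5.670×10⁻⁸))^(1/4) = 1.84×10³ K.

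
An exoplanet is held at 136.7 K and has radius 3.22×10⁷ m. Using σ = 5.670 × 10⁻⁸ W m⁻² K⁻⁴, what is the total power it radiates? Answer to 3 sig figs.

P ≈ 2.58×10¹⁷ W

Surface area A = 4πR² = 4π(3.22×10⁷ m)² = 1.30293×10¹⁶ m².
P = σAT⁴ = 5.670×10⁻⁸ × 1.30293×10¹⁶ × (136.7)⁴ = 2.58×10¹⁷ W.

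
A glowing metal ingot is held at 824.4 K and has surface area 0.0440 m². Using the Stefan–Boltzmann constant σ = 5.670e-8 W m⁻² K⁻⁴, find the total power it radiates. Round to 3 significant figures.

Area A = 0.0440 m².
P = σAT⁴ = 5.670×10⁻⁸ × 0.0440 × (824.4)⁴ = 1.15×10³ W.

P ≈ 1.15×10³ W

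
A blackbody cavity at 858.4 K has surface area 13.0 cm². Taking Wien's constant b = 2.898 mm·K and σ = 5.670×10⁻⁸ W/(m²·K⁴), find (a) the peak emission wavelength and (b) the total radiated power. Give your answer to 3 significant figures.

λ_max ≈ 3.38 μm; P ≈ 40.0 W

(a) λ_max = b/T = 2.898×10⁻³/858.4 = 3.376×10⁻⁶ m = 3.38 μm.
Area A = 13.0 cm² = 1.30×10⁻³ m².
(b) P = σAT⁴ = 5.670×10⁻⁸×1.30×10⁻³×(858.4)⁴ = 40.0 W.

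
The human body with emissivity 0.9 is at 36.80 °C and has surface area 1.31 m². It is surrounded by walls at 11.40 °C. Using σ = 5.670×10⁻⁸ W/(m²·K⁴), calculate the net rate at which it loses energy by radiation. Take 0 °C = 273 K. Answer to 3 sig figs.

Net loss ≈ 178 W

T = 36.80 °C + 273 = 309.80 K.
Surroundings: T = 11.40 °C + 273 = 284.40 K.
Area A = 1.31 m².
Net radiated power P_net = εσA(T⁴ − T₀⁴) = 0.9×5.670×10⁻⁸×1.31×(309.80⁴ − 284.40⁴).
T⁴ − T₀⁴ = 9.21140×10⁹ − 6.54212×10⁹ = 2.66928×10⁹ K⁴, so P_net = 178 W.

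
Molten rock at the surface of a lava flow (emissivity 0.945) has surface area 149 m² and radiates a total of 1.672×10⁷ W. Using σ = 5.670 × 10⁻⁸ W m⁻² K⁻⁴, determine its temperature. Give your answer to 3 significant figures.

T ≈ 1.20×10³ K

Area A = 149 m².
P = εσAT⁴ ⇒ T = (P/(εσA))^(1/4) = (1.672×10⁷/(0.945×5.670×10⁻⁸×149))^(1/4) = 1.20×10³ K.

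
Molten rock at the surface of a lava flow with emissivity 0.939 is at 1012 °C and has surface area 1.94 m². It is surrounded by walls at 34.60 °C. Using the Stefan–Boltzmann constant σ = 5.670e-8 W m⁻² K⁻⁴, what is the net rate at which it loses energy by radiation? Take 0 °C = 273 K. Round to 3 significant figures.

Net loss ≈ 2.81×10⁵ W

T = 1012 °C + 273 = 1285 K.
Surroundings: T = 34.60 °C + 273 = 307.60 K.
Area A = 1.94 m².
Net radiated power P_net = εσA(T⁴ − T₀⁴) = 0.939×5.670×10⁻⁸×1.94×(1285⁴ − 307.60⁴).
T⁴ − T₀⁴ = 2.72654×10¹² − 8.95252×10⁹ = 2.71759×10¹² K⁴, so P_net = 2.81×10⁵ W.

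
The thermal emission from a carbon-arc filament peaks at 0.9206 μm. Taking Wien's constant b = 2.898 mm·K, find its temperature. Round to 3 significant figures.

T ≈ 3.15×10³ K

Wien's law gives T = b/λ_max = (2.898×10⁻³ m·K)/(9.206×10⁻⁷ m) = 3.15×10³ K.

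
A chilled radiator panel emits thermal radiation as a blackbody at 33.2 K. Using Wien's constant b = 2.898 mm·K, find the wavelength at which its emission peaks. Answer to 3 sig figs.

λ_max ≈ 87.3 μm

Wien's displacement law: λ_max = b/T = (2.898×10⁻³ m·K)/(33.2 K) = 8.729×10⁻⁵ m.
That is 87.3 μm, in the infrared range.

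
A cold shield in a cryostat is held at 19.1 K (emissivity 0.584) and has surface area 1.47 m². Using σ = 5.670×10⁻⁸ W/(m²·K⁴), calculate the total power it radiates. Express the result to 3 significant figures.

P ≈ 6.48×10⁻³ W

Area A = 1.47 m².
P = εσAT⁴ = 0.584 × 5.670×10⁻⁸ × 1.47 × (19.1)⁴ = 6.48×10⁻³ W.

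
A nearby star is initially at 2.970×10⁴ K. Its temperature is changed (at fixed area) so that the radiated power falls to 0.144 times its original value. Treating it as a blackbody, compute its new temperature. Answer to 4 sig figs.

P ∝ T⁴, so T₂/T₁ = (P₂/P₁)^(1/4) = (0.144)^(1/4) = 0.616014.
T₂ = 2.970×10⁴ × 0.616014 = 1.830×10⁴ K.

T₂ ≈ 1.830×10⁴ K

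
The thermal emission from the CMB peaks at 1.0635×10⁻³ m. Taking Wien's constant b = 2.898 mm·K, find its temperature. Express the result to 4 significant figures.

Wien's law gives T = b/λ_max = (2.898×10⁻³ m·K)/(1.0635×10⁻³ m) = 2.725 K.

T ≈ 2.725 K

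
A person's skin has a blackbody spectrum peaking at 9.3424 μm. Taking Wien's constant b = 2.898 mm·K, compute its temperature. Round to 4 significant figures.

T ≈ 310.2 K

Wien's law gives T = b/λ_max = (2.898×10⁻³ m·K)/(9.3424×10⁻⁶ m) = 310.2 K.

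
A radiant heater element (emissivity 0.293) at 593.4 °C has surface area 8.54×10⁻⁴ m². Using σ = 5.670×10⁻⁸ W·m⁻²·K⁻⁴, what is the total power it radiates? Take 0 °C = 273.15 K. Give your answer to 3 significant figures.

P ≈ 8.00 W

T = 593.4 °C + 273.15 = 866.55 K.
Area A = 8.54×10⁻⁴ m².
P = εσAT⁴ = 0.293 × 5.670×10⁻⁸ × 8.54×10⁻⁴ × (866.55)⁴ = 8.00 W.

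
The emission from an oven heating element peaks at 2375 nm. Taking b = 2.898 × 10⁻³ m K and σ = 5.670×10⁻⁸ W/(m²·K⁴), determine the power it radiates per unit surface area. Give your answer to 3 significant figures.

Wien's law: T = b/λ_max = 2.898×10⁻³/2.375×10⁻⁶ = 1220.21 K.
Then I = σT⁴ = 5.670×10⁻⁸×(1220.21)⁴ = 1.26×10⁵ W/m².

I ≈ 1.26×10⁵ W/m²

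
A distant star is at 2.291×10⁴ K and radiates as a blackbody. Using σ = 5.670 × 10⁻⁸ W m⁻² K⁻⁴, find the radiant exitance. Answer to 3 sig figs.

I ≈ 1.56×10¹⁰ W/m²

Stefan–Boltzmann: I = σT⁴ = 5.670×10⁻⁸ × (2.291×10⁴)⁴ = 1.56×10¹⁰ W/m².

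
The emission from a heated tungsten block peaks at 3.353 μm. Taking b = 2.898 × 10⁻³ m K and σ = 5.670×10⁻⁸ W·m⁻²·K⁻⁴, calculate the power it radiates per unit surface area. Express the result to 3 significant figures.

Wien's law: T = b/λ_max = 2.898×10⁻³/3.353×10⁻⁶ = 864.301 K.
Then I = σT⁴ = 5.670×10⁻⁸×(864.301)⁴ = 3.16×10⁴ W/m².

I ≈ 3.16×10⁴ W/m²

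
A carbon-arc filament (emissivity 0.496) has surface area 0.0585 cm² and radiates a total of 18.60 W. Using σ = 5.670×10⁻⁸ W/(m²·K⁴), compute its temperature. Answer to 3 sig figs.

T ≈ 3.26×10³ K

Area A = 0.0585 cm² = 5.85×10⁻⁶ m².
P = εσAT⁴ ⇒ T = (P/(εσA))^(1/4) = (18.60/(0.496×5.670×10⁻⁸×5.85×10⁻⁶))^(1/4) = 3.26×10³ K.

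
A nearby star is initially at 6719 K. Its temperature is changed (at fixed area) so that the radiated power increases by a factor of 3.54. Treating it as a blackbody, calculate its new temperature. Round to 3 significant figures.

T₂ ≈ 9.22×10³ K

P ∝ T⁴, so T₂/T₁ = (P₂/P₁)^(1/4) = (3.54)^(1/4) = 1.37167.
T₂ = 6719 × 1.37167 = 9.22×10³ K.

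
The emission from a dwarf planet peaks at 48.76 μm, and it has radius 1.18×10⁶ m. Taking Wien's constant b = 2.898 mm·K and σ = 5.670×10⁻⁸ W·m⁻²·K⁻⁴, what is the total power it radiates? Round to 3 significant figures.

Wien's law: T = b/λ_max = 2.898×10⁻³/4.876×10⁻⁵ = 59.4340 K.
Surface area A = 4πR² = 4π(1.18×10⁶ m)² = 1.74974×10¹³ m².
Then P = σAT⁴ = 5.670×10⁻⁸×1.74974×10¹³×(59.4340)⁴ = 1.24×10¹³ W.

P ≈ 1.24×10¹³ W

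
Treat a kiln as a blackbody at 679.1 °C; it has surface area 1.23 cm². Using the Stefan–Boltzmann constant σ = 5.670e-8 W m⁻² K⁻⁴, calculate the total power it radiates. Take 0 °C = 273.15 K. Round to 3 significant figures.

P ≈ 5.73 W

T = 679.1 °C + 273.15 = 952.25 K.
Area A = 1.23 cm² = 1.23×10⁻⁴ m².
P = σAT⁴ = 5.670×10⁻⁸ × 1.23×10⁻⁴ × (952.25)⁴ = 5.73 W.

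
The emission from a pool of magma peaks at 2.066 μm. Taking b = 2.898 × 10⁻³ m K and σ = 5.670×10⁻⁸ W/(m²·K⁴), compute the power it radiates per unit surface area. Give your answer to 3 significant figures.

Wien's law: T = b/λ_max = 2.898×10⁻³/2.066×10⁻⁶ = 1402.71 K.
Then I = σT⁴ = 5.670×10⁻⁸×(1402.71)⁴ = 2.20×10⁵ W/m².

I ≈ 2.20×10⁵ W/m²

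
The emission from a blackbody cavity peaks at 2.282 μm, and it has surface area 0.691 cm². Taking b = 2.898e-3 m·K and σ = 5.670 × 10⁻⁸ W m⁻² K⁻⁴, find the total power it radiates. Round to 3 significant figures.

Wien's law: T = b/λ_max = 2.898×10⁻³/2.282×10⁻⁶ = 1269.94 K.
Area A = 0.691 cm² = 6.91×10⁻⁵ m².
Then P = σAT⁴ = 5.670×10⁻⁸×6.91×10⁻⁵×(1269.94)⁴ = 10.2 W.

P ≈ 10.2 W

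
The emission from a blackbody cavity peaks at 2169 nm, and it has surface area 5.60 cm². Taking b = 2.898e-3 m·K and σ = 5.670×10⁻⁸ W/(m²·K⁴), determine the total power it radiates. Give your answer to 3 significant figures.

P ≈ 101 W

Wien's law: T = b/λ_max = 2.898×10⁻³/2.169×10⁻⁶ = 1336.10 K.
Area A = 5.60 cm² = 5.60×10⁻⁴ m².
Then P = σAT⁴ = 5.670×10⁻⁸×5.60×10⁻⁴×(1336.10)⁴ = 101 W.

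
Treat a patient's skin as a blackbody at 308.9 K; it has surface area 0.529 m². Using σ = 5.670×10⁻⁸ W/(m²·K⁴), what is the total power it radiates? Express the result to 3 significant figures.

P ≈ 273 W

Area A = 0.529 m².
P = σAT⁴ = 5.670×10⁻⁸ × 0.529 × (308.9)⁴ = 273 W.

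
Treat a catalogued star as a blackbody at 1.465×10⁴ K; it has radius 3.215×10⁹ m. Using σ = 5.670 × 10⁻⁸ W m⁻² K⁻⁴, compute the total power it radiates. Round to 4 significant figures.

Surface area A = 4πR² = 4π(3.215×10⁹ m)² = 1.29889×10²⁰ m².
P = σAT⁴ = 5.670×10⁻⁸ × 1.29889×10²⁰ × (1.465×10⁴)⁴ = 3.392×10²⁹ W.

P ≈ 3.392×10²⁹ W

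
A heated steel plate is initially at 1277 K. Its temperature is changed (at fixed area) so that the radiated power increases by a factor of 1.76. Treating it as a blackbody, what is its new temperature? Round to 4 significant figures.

T₂ ≈ 1471 K

P ∝ T⁴, so T₂/T₁ = (P₂/P₁)^(1/4) = (1.76)^(1/4) = 1.15180.
T₂ = 1277 × 1.15180 = 1471 K.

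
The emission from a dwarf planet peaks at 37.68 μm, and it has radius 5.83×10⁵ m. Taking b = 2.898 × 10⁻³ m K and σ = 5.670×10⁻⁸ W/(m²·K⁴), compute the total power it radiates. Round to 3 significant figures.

Wien's law: T = b/λ_max = 2.898×10⁻³/3.768×10⁻⁵ = 76.9108 K.
Surface area A = 4πR² = 4π(5.83×10⁵ m)² = 4.27117×10¹² m².
Then P = σAT⁴ = 5.670×10⁻⁸×4.27117×10¹²×(76.9108)⁴ = 8.47×10¹² W.

P ≈ 8.47×10¹² W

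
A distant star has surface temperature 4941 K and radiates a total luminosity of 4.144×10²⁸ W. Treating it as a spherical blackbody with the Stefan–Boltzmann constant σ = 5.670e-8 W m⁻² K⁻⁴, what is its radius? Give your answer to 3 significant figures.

R ≈ 9.88×10⁹ m

L = 4πR²σT⁴ ⇒ R = √(L/(4πσT⁴)).
σT⁴ = 3.37942×10⁷ W/m², so R = √(4.144×10²⁸/(4π×3.37942×10⁷)) = 9.88×10⁹ m.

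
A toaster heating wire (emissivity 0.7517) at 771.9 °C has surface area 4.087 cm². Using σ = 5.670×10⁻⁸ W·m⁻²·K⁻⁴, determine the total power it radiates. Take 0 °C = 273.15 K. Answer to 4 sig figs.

T = 771.9 °C + 273.15 = 1045.05 K.
Area A = 4.087 cm² = 4.087×10⁻⁴ m².
P = εσAT⁴ = 0.7517 × 5.670×10⁻⁸ × 4.087×10⁻⁴ × (1045.05)⁴ = 20.78 W.

P ≈ 20.78 W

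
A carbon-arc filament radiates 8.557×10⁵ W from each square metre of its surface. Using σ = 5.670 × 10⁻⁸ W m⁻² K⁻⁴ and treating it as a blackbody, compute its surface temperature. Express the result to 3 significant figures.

I = σT⁴, so T = (I/σ)^(1/4) = (8.557×10⁵/(5.670×10⁻⁸))^(1/4) = 1.97×10³ K.

T ≈ 1.97×10³ K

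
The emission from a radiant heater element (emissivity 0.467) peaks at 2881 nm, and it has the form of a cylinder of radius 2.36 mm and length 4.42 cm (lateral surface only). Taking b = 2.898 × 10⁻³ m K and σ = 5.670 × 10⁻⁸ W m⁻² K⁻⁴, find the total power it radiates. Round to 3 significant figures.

P ≈ 17.8 W

Wien's law: T = b/λ_max = 2.898×10⁻³/2.881×10⁻⁶ = 1005.90 K.
Lateral area A = 2πrL = 2π×2.36×10⁻³×0.0442 = 6.55412×10⁻⁴ m².
Then P = εσAT⁴ = 0.467×5.670×10⁻⁸×6.55412×10⁻⁴×(1005.90)⁴ = 17.8 W.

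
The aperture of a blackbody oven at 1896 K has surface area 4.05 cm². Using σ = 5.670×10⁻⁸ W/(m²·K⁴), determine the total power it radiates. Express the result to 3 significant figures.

P ≈ 297 W

Area A = 4.05 cm² = 4.05×10⁻⁴ m².
P = σAT⁴ = 5.670×10⁻⁸ × 4.05×10⁻⁴ × (1896)⁴ = 297 W.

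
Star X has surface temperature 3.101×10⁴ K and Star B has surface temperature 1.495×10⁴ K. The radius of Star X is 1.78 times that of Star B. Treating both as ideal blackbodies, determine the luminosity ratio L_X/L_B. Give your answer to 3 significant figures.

L ∝ R²T⁴, so L_X/L_B = (R_X/R_B)²(T_X/T_B)⁴ = (1.78)² × (3.101×10⁴/1.495×10⁴)⁴ = 3.1684 × 18.5115 = 58.7.

L_X/L_B ≈ 58.7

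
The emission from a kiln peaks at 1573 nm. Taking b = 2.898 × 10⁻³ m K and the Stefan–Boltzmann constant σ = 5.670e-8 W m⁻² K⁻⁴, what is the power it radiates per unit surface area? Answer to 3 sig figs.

I ≈ 6.53×10⁵ W/m²

Wien's law: T = b/λ_max = 2.898×10⁻³/1.573×10⁻⁶ = 1842.34 K.
Then I = σT⁴ = 5.670×10⁻⁸×(1842.34)⁴ = 6.53×10⁵ W/m².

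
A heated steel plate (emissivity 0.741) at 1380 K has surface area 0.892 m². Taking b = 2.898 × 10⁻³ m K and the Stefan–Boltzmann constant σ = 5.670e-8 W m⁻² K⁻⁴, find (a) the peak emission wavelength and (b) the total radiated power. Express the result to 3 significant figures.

(a) λ_max = b/T = 2.898×10⁻³/1380 = 2.100×10⁻⁶ m = 2.10 μm.
Area A = 0.892 m².
(b) P = εσAT⁴ = 0.741×5.670×10⁻⁸×0.892×(1380)⁴ = 1.36×10⁵ W.

λ_max ≈ 2.10 μm; P ≈ 1.36×10⁵ W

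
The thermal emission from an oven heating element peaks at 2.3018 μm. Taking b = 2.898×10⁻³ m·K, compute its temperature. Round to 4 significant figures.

T ≈ 1259 K

Wien's law gives T = b/λ_max = (2.898×10⁻³ m·K)/(2.3018×10⁻⁶ m) = 1259 K.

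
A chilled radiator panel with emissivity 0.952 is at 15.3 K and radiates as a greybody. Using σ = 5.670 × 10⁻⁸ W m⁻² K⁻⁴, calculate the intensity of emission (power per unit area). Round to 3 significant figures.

I ≈ 2.96×10⁻³ W/m²

Stefan–Boltzmann: I = εσT⁴ = 0.952 × 5.670×10⁻⁸ × (15.3)⁴ = 2.96×10⁻³ W/m².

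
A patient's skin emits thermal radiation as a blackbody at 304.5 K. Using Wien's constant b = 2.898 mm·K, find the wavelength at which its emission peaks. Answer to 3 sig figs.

Wien's displacement law: λ_max = b/T = (2.898×10⁻³ m·K)/(304.5 K) = 9.517×10⁻⁶ m.
That is 9.52 μm, in the infrared range.

λ_max ≈ 9.52 μm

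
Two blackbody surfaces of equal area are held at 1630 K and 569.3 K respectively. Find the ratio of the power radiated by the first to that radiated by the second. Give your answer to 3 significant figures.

With equal areas, P₁/P₂ = (T₁/T₂)⁴ = (1630/569.3)⁴ = 67.2.

P₁/P₂ ≈ 67.2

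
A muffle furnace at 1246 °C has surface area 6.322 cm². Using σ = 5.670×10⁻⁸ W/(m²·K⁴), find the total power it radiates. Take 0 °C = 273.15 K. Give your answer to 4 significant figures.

T = 1246 °C + 273.15 = 1519.15 K.
Area A = 6.322 cm² = 6.322×10⁻⁴ m².
P = σAT⁴ = 5.670×10⁻⁸ × 6.322×10⁻⁴ × (1519.15)⁴ = 190.9 W.

P ≈ 190.9 W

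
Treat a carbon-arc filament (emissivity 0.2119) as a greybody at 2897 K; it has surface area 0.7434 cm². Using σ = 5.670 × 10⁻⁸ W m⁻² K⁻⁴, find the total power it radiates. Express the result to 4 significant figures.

P ≈ 62.91 W

Area A = 0.7434 cm² = 7.434×10⁻⁵ m².
P = εσAT⁴ = 0.2119 × 5.670×10⁻⁸ × 7.434×10⁻⁵ × (2897)⁴ = 62.91 W.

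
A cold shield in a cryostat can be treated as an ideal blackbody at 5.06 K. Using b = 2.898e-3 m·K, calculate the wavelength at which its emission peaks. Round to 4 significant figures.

λ_max ≈ 0.5727 mm

Wien's displacement law: λ_max = b/T = (2.898×10⁻³ m·K)/(5.06 K) = 5.7273×10⁻⁴ m.
That is 0.5727 mm, in the infrared range.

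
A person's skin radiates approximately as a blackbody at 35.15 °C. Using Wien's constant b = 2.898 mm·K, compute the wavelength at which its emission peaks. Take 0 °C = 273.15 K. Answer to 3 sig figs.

T = 35.15 °C + 273.15 = 308.30 K.
Wien's displacement law: λ_max = b/T = (2.898×10⁻³ m·K)/(308.30 K) = 9.400×10⁻⁶ m.
That is 9.40 μm, in the infrared range.

λ_max ≈ 9.40 μm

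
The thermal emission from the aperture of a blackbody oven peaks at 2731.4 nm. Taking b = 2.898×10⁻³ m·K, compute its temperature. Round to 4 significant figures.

T ≈ 1061 K

Wien's law gives T = b/λ_max = (2.898×10⁻³ m·K)/(2.7314×10⁻⁶ m) = 1061 K.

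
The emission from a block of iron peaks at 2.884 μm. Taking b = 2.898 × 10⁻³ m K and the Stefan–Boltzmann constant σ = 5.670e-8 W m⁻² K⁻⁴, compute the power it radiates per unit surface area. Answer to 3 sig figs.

Wien's law: T = b/λ_max = 2.898×10⁻³/2.884×10⁻⁶ = 1004.85 K.
Then I = σT⁴ = 5.670×10⁻⁸×(1004.85)⁴ = 5.78×10⁴ W/m².

I ≈ 5.78×10⁴ W/m²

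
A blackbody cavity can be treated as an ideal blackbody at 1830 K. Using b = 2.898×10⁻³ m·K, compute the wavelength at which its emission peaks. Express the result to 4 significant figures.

Wien's displacement law: λ_max = b/T = (2.898×10⁻³ m·K)/(1830 K) = 1.5836×10⁻⁶ m.
That is 1584 nm, in the infrared range.

λ_max ≈ 1584 nm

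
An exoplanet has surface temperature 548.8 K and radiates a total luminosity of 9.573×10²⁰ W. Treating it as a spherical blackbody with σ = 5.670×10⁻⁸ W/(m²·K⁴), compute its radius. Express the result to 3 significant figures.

L = 4πR²σT⁴ ⇒ R = √(L/(4πσT⁴)).
σT⁴ = 5143.27 W/m², so R = √(9.573×10²⁰/(4π×5143.27)) = 1.22×10⁸ m.

R ≈ 1.22×10⁸ m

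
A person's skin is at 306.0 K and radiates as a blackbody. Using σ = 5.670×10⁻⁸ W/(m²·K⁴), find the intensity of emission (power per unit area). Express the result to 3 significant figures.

I ≈ 497 W/m²

Stefan–Boltzmann: I = σT⁴ = 5.670×10⁻⁸ × (306.0)⁴ = 497 W/m².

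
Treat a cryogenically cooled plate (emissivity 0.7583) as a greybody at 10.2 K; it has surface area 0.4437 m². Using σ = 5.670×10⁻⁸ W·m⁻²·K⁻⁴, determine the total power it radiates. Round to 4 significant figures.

P ≈ 2.065×10⁻⁴ W

Area A = 0.4437 m².
P = εσAT⁴ = 0.7583 × 5.670×10⁻⁸ × 0.4437 × (10.2)⁴ = 2.065×10⁻⁴ W.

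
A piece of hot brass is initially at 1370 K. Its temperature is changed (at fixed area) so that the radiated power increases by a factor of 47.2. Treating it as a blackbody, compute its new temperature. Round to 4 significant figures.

P ∝ T⁴, so T₂/T₁ = (P₂/P₁)^(1/4) = (47.2)^(1/4) = 2.62111.
T₂ = 1370 × 2.62111 = 3591 K.

T₂ ≈ 3591 K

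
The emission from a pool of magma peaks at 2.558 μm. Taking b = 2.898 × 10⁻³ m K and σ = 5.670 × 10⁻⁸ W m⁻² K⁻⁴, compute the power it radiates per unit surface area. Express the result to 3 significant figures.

Wien's law: T = b/λ_max = 2.898×10⁻³/2.558×10⁻⁶ = 1132.92 K.
Then I = σT⁴ = 5.670×10⁻⁸×(1132.92)⁴ = 9.34×10⁴ W/m².

I ≈ 9.34×10⁴ W/m²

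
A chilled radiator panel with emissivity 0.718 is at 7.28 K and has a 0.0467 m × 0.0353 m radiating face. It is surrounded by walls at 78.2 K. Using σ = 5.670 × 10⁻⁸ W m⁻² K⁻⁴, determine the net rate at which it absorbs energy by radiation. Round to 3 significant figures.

Net gain ≈ 2.51×10⁻³ W

Area A = 0.0467 × 0.0353 = 1.64851×10⁻³ m².
Net radiated power P_net = εσA(T⁴ − T₀⁴) = 0.718×5.670×10⁻⁸×1.64851×10⁻³×(7.28⁴ − 78.2⁴).
T⁴ − T₀⁴ = 2808.83 − 3.73962×10⁷ = -3.73934×10⁷ K⁴, so P_net = -2.51×10⁻³ W — negative, meaning a net gain of 2.51×10⁻³ W.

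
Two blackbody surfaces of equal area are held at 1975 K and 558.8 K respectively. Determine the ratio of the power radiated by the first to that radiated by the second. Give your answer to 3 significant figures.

With equal areas, P₁/P₂ = (T₁/T₂)⁴ = (1975/558.8)⁴ = 156.

P₁/P₂ ≈ 156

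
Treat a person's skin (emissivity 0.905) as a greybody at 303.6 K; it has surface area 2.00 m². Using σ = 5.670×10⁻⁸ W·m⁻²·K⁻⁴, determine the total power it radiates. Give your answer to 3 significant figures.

P ≈ 872 W

Area A = 2.00 m².
P = εσAT⁴ = 0.905 × 5.670×10⁻⁸ × 2.00 × (303.6)⁴ = 872 W.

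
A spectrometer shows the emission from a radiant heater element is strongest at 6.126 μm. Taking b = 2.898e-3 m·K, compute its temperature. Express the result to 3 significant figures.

T ≈ 473 K

Wien's law gives T = b/λ_max = (2.898×10⁻³ m·K)/(6.126×10⁻⁶ m) = 473 K.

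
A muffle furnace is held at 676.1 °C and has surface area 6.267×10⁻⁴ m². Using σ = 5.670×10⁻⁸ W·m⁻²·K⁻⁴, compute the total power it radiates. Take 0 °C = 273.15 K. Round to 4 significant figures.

P ≈ 28.85 W

T = 676.1 °C + 273.15 = 949.25 K.
Area A = 6.267×10⁻⁴ m².
P = σAT⁴ = 5.670×10⁻⁸ × 6.267×10⁻⁴ × (949.25)⁴ = 28.85 W.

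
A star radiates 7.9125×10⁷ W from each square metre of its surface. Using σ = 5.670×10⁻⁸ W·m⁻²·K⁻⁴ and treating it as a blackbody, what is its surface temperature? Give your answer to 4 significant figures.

T ≈ 6112 K

I = σT⁴, so T = (I/σ)^(1/4) = (7.9125×10⁷/(5.670×10⁻⁸))^(1/4) = 6112 K.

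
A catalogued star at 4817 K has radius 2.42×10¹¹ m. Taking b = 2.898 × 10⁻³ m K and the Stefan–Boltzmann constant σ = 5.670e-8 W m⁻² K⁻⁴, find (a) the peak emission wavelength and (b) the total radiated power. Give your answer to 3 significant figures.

λ_max ≈ 602 nm; P ≈ 2.25×10³¹ W

(a) λ_max = b/T = 2.898×10⁻³/4817 = 6.016×10⁻⁷ m = 602 nm.
Surface area A = 4πR² = 4π(2.42×10¹¹ m)² = 7.35937×10²³ m².
(b) P = σAT⁴ = 5.670×10⁻⁸×7.35937×10²³×(4817)⁴ = 2.25×10³¹ W.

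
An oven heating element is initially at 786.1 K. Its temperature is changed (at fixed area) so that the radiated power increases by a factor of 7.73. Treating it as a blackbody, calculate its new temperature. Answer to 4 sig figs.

T₂ ≈ 1311 K

P ∝ T⁴, so T₂/T₁ = (P₂/P₁)^(1/4) = (7.73)^(1/4) = 1.66742.
T₂ = 786.1 × 1.66742 = 1311 K.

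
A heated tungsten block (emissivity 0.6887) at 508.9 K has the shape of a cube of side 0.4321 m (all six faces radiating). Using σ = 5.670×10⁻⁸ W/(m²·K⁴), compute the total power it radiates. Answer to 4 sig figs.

P ≈ 2934 W

Area A = 6s² = 6×(0.4321 m)² = 1.12026 m².
P = εσAT⁴ = 0.6887 × 5.670×10⁻⁸ × 1.12026 × (508.9)⁴ = 2934 W.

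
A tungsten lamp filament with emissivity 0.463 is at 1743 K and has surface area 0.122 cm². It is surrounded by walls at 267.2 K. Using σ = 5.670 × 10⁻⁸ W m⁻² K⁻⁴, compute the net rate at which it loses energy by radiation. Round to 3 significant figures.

Area A = 0.122 cm² = 1.22×10⁻⁵ m².
Net radiated power P_net = εσA(T⁴ − T₀⁴) = 0.463×5.670×10⁻⁸×1.22×10⁻⁵×(1743⁴ − 267.2⁴).
T⁴ − T₀⁴ = 9.22974×10¹² − 5.09737×10⁹ = 9.22464×10¹² K⁴, so P_net = 2.95 W.

Net loss ≈ 2.95 W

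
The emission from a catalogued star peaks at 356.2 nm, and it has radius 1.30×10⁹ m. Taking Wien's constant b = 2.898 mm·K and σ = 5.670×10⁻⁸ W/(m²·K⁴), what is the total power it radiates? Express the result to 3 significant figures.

P ≈ 5.28×10²⁷ W

Wien's law: T = b/λ_max = 2.898×10⁻³/3.562×10⁻⁷ = 8135.88 K.
Surface area A = 4πR² = 4π(1.30×10⁹ m)² = 2.12372×10¹⁹ m².
Then P = σAT⁴ = 5.670×10⁻⁸×2.12372×10¹⁹×(8135.88)⁴ = 5.28×10²⁷ W.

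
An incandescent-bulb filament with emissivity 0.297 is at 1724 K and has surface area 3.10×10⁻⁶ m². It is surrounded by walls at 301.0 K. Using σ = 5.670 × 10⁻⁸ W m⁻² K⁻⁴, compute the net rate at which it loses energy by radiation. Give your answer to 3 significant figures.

Area A = 3.10×10⁻⁶ m².
Net radiated power P_net = εσA(T⁴ − T₀⁴) = 0.297×5.670×10⁻⁸×3.10×10⁻⁶×(1724⁴ − 301.0⁴).
T⁴ − T₀⁴ = 8.83383×10¹² − 8.20854×10⁹ = 8.82562×10¹² K⁴, so P_net = 0.461 W.

Net loss ≈ 0.461 W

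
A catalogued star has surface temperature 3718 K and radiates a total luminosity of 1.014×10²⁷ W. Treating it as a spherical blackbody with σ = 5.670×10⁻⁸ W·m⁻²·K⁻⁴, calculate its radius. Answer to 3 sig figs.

L = 4πR²σT⁴ ⇒ R = √(L/(4πσT⁴)).
σT⁴ = 1.08348×10⁷ W/m², so R = √(1.014×10²⁷/(4π×1.08348×10⁷)) = 2.73×10⁹ m.

R ≈ 2.73×10⁹ m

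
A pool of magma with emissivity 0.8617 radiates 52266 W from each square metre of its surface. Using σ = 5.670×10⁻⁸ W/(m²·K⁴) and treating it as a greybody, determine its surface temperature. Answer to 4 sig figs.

T ≈ 1017 K

I = εσT⁴, so T = (I/εσ)^(1/4) = (52266/(0.8617×5.670×10⁻⁸))^(1/4) = 1017 K.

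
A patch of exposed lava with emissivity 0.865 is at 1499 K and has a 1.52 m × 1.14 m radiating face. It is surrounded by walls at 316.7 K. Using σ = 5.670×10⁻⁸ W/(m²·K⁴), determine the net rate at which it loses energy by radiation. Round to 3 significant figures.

Area A = 1.52 × 1.14 = 1.7328 m².
Net radiated power P_net = εσA(T⁴ − T₀⁴) = 0.865×5.670×10⁻⁸×1.7328×(1499⁴ − 316.7⁴).
T⁴ − T₀⁴ = 5.04901×10¹² − 1.00599×10¹⁰ = 5.03895×10¹² K⁴, so P_net = 4.28×10⁵ W.

Net loss ≈ 4.28×10⁵ W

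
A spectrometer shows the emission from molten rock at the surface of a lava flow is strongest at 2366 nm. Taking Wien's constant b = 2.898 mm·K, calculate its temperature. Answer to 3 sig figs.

T ≈ 1.22×10³ K

Wien's law gives T = b/λ_max = (2.898×10⁻³ m·K)/(2.366×10⁻⁶ m) = 1.22×10³ K.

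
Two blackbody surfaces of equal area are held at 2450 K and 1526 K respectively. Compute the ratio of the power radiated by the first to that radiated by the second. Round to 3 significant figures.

P₁/P₂ ≈ 6.64

With equal areas, P₁/P₂ = (T₁/T₂)⁴ = (2450/1526)⁴ = 6.64.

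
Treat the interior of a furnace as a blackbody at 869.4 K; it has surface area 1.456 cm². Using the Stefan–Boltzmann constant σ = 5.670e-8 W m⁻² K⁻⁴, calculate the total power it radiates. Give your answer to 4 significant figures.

P ≈ 4.717 W

Area A = 1.456 cm² = 1.456×10⁻⁴ m².
P = σAT⁴ = 5.670×10⁻⁸ × 1.456×10⁻⁴ × (869.4)⁴ = 4.717 W.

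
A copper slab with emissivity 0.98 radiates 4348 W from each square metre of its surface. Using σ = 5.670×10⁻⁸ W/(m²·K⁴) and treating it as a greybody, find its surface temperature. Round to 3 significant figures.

T ≈ 529 K

I = εσT⁴, so T = (I/εσ)^(1/4) = (4348/(0.98×5.670×10⁻⁸))^(1/4) = 529 K.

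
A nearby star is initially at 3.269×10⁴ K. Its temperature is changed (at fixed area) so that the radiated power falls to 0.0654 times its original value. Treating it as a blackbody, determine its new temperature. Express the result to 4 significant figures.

T₂ ≈ 1.653×10⁴ K

P ∝ T⁴, so T₂/T₁ = (P₂/P₁)^(1/4) = (0.0654)^(1/4) = 0.505702.
T₂ = 3.269×10⁴ × 0.505702 = 1.653×10⁴ K.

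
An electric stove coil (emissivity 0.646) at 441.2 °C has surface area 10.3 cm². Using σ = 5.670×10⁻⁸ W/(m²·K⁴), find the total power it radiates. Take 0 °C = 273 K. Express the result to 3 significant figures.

P ≈ 9.82 W

T = 441.2 °C + 273 = 714.2 K.
Area A = 10.3 cm² = 1.03×10⁻³ m².
P = εσAT⁴ = 0.646 × 5.670×10⁻⁸ × 1.03×10⁻³ × (714.2)⁴ = 9.82 W.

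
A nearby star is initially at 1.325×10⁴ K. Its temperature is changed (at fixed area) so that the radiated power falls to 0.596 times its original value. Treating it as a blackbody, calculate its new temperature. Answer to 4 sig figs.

P ∝ T⁴, so T₂/T₁ = (P₂/P₁)^(1/4) = (0.596)^(1/4) = 0.878641.
T₂ = 1.325×10⁴ × 0.878641 = 1.164×10⁴ K.

T₂ ≈ 1.164×10⁴ K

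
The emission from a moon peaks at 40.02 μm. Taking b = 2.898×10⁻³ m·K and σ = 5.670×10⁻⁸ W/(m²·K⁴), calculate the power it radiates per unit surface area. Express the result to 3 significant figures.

Wien's law: T = b/λ_max = 2.898×10⁻³/4.002×10⁻⁵ = 72.4138 K.
Then I = σT⁴ = 5.670×10⁻⁸×(72.4138)⁴ = 1.56 W/m².

I ≈ 1.56 W/m²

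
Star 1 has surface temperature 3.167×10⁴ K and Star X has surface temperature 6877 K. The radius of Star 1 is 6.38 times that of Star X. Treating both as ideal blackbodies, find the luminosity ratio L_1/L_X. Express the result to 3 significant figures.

L ∝ R²T⁴, so L_1/L_X = (R_1/R_X)²(T_1/T_X)⁴ = (6.38)² × (3.167×10⁴/6877)⁴ = 40.7044 × 449.776 = 1.83×10⁴.

L_1/L_X ≈ 1.83×10⁴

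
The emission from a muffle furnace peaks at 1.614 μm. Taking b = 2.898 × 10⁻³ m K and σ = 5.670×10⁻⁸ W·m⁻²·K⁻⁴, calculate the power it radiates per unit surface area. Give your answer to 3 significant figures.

I ≈ 5.89×10⁵ W/m²

Wien's law: T = b/λ_max = 2.898×10⁻³/1.614×10⁻⁶ = 1795.54 K.
Then I = σT⁴ = 5.670×10⁻⁸×(1795.54)⁴ = 5.89×10⁵ W/m².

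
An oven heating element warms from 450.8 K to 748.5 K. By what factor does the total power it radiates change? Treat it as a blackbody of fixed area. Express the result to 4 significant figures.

P ∝ T⁴, so P₂/P₁ = (T₂/T₁)⁴ = (748.5/450.8)⁴ = (1.66038)⁴ = 7.600.

P₂/P₁ ≈ 7.600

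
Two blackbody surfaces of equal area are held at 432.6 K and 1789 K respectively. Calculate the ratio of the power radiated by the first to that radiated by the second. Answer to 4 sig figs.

P₁/P₂ ≈ 3.419×10⁻³

With equal areas, P₁/P₂ = (T₁/T₂)⁴ = (432.6/1789)⁴ = 3.419×10⁻³.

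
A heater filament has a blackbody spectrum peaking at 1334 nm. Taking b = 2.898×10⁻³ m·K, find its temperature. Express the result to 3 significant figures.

Wien's law gives T = b/λ_max = (2.898×10⁻³ m·K)/(1.334×10⁻⁶ m) = 2.17×10³ K.

T ≈ 2.17×10³ K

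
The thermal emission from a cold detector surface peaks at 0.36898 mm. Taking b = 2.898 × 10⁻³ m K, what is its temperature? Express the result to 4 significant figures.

T ≈ 7.854 K

Wien's law gives T = b/λ_max = (2.898×10⁻³ m·K)/(3.6898×10⁻⁴ m) = 7.854 K.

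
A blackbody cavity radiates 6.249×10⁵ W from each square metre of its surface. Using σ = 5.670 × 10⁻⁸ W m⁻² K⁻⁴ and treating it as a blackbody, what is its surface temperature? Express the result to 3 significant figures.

T ≈ 1.82×10³ K

I = σT⁴, so T = (I/σ)^(1/4) = (6.249×10⁵/(5.670×10⁻⁸))^(1/4) = 1.82×10³ K.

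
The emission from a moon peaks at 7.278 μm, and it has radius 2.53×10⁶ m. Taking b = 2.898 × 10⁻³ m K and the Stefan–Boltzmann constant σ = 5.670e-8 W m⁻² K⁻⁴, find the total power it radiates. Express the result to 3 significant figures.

P ≈ 1.15×10¹⁷ W

Wien's law: T = b/λ_max = 2.898×10⁻³/7.278×10⁻⁶ = 398.186 K.
Surface area A = 4πR² = 4π(2.53×10⁶ m)² = 8.04361×10¹³ m².
Then P = σAT⁴ = 5.670×10⁻⁸×8.04361×10¹³×(398.186)⁴ = 1.15×10¹⁷ W.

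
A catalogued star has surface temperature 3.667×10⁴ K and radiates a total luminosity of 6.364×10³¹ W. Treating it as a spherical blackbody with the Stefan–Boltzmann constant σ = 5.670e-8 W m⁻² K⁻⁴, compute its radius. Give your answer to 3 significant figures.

R ≈ 7.03×10⁹ m

L = 4πR²σT⁴ ⇒ R = √(L/(4πσT⁴)).
σT⁴ = 1.02524×10¹¹ W/m², so R = √(6.364×10³¹/(4π×1.02524×10¹¹)) = 7.03×10⁹ m.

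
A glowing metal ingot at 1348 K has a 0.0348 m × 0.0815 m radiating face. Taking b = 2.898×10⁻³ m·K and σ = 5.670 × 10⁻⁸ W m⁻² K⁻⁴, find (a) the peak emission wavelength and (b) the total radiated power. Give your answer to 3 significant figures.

λ_max ≈ 2.15 μm; P ≈ 531 W

(a) λ_max = b/T = 2.898×10⁻³/1348 = 2.150×10⁻⁶ m = 2.15 μm.
Area A = 0.0348 × 0.0815 = 2.8362×10⁻³ m².
(b) P = σAT⁴ = 5.670×10⁻⁸×2.8362×10⁻³×(1348)⁴ = 531 W.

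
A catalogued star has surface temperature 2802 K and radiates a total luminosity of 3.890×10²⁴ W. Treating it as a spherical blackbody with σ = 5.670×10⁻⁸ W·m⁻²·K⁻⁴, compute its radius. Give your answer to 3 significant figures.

R ≈ 2.98×10⁸ m

L = 4πR²σT⁴ ⇒ R = √(L/(4πσT⁴)).
σT⁴ = 3.49507×10⁶ W/m², so R = √(3.890×10²⁴/(4π×3.49507×10⁶)) = 2.98×10⁸ m.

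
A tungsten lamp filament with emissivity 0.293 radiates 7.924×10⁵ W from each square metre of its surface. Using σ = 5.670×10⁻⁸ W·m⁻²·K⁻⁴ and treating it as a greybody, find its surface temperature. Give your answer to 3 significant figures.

T ≈ 2.63×10³ K

I = εσT⁴, so T = (I/εσ)^(1/4) = (7.924×10⁵/(0.293×5.670×10⁻⁸))^(1/4) = 2.63×10³ K.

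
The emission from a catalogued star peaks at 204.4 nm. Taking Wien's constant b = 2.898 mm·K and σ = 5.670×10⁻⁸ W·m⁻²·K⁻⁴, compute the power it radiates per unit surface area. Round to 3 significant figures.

Wien's law: T = b/λ_max = 2.898×10⁻³/2.044×10⁻⁷ = 14178.1 K.
Then I = σT⁴ = 5.670×10⁻⁸×(14178.1)⁴ = 2.29×10⁹ W/m².

I ≈ 2.29×10⁹ W/m²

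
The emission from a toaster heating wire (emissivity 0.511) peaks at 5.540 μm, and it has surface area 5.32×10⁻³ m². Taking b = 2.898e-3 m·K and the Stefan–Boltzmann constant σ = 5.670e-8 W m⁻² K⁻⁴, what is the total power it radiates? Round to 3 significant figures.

Wien's law: T = b/λ_max = 2.898×10⁻³/5.540×10⁻⁶ = 523.105 K.
Area A = 5.32×10⁻³ m².
Then P = εσAT⁴ = 0.511×5.670×10⁻⁸×5.32×10⁻³×(523.105)⁴ = 11.5 W.

P ≈ 11.5 W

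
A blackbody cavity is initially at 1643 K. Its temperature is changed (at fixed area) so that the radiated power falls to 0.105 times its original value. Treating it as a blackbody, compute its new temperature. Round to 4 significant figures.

P ∝ T⁴, so T₂/T₁ = (P₂/P₁)^(1/4) = (0.105)^(1/4) = 0.569243.
T₂ = 1643 × 0.569243 = 935.3 K.

T₂ ≈ 935.3 K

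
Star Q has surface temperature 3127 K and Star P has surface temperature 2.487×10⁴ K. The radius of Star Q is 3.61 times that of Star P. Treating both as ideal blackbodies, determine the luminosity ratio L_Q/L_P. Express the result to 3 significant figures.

L ∝ R²T⁴, so L_Q/L_P = (R_Q/R_P)²(T_Q/T_P)⁴ = (3.61)² × (3127/2.487×10⁴)⁴ = 13.0321 × 2.49924×10⁻⁴ = 3.26×10⁻³.

L_Q/L_P ≈ 3.26×10⁻³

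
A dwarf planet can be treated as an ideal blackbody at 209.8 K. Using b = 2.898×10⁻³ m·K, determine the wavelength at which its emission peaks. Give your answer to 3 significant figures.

λ_max ≈ 13.8 μm

Wien's displacement law: λ_max = b/T = (2.898×10⁻³ m·K)/(209.8 K) = 1.381×10⁻⁵ m.
That is 13.8 μm, in the infrared range.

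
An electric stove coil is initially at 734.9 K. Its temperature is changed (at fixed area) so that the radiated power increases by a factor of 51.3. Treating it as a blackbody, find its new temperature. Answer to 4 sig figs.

T₂ ≈ 1967 K

P ∝ T⁴, so T₂/T₁ = (P₂/P₁)^(1/4) = (51.3)^(1/4) = 2.67627.
T₂ = 734.9 × 2.67627 = 1967 K.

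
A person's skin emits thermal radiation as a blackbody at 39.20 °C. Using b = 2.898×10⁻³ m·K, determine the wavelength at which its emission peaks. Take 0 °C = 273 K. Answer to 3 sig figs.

λ_max ≈ 9.28 μm

T = 39.20 °C + 273 = 312.20 K.
Wien's displacement law: λ_max = b/T = (2.898×10⁻³ m·K)/(312.20 K) = 9.283×10⁻⁶ m.
That is 9.28 μm, in the infrared range.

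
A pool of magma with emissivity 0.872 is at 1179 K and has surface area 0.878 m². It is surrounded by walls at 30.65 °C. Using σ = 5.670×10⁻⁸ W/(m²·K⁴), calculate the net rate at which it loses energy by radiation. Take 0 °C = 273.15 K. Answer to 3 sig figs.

Surroundings: T = 30.65 °C + 273.15 = 303.80 K.
Area A = 0.878 m².
Net radiated power P_net = εσA(T⁴ − T₀⁴) = 0.872×5.670×10⁻⁸×0.878×(1179⁴ − 303.80⁴).
T⁴ − T₀⁴ = 1.93221×10¹² − 8.51826×10⁹ = 1.92369×10¹² K⁴, so P_net = 8.35×10⁴ W.

Net loss ≈ 8.35×10⁴ W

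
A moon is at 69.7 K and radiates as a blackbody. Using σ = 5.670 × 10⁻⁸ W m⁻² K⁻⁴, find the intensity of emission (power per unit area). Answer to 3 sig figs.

Stefan–Boltzmann: I = σT⁴ = 5.670×10⁻⁸ × (69.7)⁴ = 1.34 W/m².

I ≈ 1.34 W/m²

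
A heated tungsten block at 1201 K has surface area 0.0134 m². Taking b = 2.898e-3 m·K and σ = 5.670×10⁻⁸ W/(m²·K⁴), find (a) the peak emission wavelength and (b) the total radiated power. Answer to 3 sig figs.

(a) λ_max = b/T = 2.898×10⁻³/1201 = 2.413×10⁻⁶ m = 2.41×10³ nm.
Area A = 0.0134 m².
(b) P = σAT⁴ = 5.670×10⁻⁸×0.0134×(1201)⁴ = 1.58×10³ W.

λ_max ≈ 2.41×10³ nm; P ≈ 1.58×10³ W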